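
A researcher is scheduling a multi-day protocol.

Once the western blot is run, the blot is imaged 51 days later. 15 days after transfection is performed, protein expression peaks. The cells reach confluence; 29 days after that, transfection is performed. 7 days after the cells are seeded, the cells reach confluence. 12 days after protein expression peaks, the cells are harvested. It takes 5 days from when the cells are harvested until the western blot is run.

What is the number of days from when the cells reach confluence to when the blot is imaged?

112 days

Causal path: the cells reach confluence → transfection is performed → protein expression peaks → the cells are harvested → the western blot is run → the blot is imaged.
Total delay along the path: 29 + 15 + 12 + 5 + 51 = 112 days.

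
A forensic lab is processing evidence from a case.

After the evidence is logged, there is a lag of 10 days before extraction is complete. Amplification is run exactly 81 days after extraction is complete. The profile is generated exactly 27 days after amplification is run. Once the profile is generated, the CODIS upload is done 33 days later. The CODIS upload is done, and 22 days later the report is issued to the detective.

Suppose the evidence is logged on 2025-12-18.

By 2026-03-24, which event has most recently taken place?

Amplification is run

The evidence is logged: Dec 18, 2025.
Extraction is complete: Dec 18, 2025 + 10 days = Dec 28, 2025.
Amplification is run: Dec 28, 2025 + 81 days = Mar 19, 2026.
The profile is generated: Mar 19, 2026 + 27 days = Apr 15, 2026.
The CODIS upload is done: Apr 15, 2026 + 33 days = May 18, 2026.
The report is issued to the detective: May 18, 2026 + 22 days = Jun 9, 2026.
Mar 24, 2026 falls between when amplification is run (Mar 19, 2026) and when the profile is generated (Apr 15, 2026).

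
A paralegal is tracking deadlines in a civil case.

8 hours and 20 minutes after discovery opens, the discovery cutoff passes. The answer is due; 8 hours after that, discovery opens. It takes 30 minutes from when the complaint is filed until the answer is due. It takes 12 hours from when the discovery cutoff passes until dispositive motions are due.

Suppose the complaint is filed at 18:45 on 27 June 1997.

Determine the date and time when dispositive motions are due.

The complaint is filed: 18:45 Jun 27, 1997.
The answer is due: 18:45 Jun 27, 1997 + 30m = 19:15 Jun 27, 1997.
Discovery opens: 19:15 Jun 27, 1997 + 8h = 03:15 Jun 28, 1997.
The discovery cutoff passes: 03:15 Jun 28, 1997 + 8h20m = 11:35 Jun 28, 1997.
Dispositive motions are due: 11:35 Jun 28, 1997 + 12h = 23:35 Jun 28, 1997.

23:35 on 28 June 1997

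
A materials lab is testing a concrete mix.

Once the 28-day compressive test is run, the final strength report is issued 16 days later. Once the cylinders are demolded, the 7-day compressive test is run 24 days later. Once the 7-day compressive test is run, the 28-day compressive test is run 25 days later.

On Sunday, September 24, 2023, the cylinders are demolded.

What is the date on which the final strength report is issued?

The cylinders are demolded: Sep 24, 2023.
The 7-day compressive test is run: Sep 24, 2023 + 24 days = Oct 18, 2023.
The 28-day compressive test is run: Oct 18, 2023 + 25 days = Nov 12, 2023.
The final strength report is issued: Nov 12, 2023 + 16 days = Nov 28, 2023.

Tuesday, November 28, 2023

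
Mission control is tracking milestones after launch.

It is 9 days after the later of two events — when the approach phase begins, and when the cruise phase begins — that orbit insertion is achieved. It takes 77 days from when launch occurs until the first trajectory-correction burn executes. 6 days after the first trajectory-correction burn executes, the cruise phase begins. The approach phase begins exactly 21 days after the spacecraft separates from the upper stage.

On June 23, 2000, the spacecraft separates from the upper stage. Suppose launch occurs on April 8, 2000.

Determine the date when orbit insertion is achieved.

July 23, 2000

The spacecraft separates from the upper stage: Jun 23, 2000.
The approach phase begins: Jun 23, 2000 + 21 days = Jul 14, 2000.
Launch occurs: Apr 8, 2000.
The first trajectory-correction burn executes: Apr 8, 2000 + 77 days = Jun 24, 2000.
The cruise phase begins: Jun 24, 2000 + 6 days = Jun 30, 2000.
Both prerequisites met — the approach phase begins (Jul 14, 2000), the cruise phase begins (Jun 30, 2000); the later is Jul 14, 2000.
Orbit insertion is achieved: Jul 14, 2000 + 9 days = Jul 23, 2000.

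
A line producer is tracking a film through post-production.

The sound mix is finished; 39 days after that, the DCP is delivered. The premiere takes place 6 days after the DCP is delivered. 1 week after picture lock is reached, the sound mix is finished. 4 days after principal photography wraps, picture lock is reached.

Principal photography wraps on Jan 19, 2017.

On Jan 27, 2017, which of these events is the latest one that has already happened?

Principal photography wraps: Jan 19, 2017.
Picture lock is reached: Jan 19, 2017 + 4 days = Jan 23, 2017.
The sound mix is finished: Jan 23, 2017 + 1 week = Jan 30, 2017.
The DCP is delivered: Jan 30, 2017 + 39 days = Mar 10, 2017.
The premiere takes place: Mar 10, 2017 + 6 days = Mar 16, 2017.
Jan 27, 2017 falls between when picture lock is reached (Jan 23, 2017) and when the sound mix is finished (Jan 30, 2017).

Picture lock is reached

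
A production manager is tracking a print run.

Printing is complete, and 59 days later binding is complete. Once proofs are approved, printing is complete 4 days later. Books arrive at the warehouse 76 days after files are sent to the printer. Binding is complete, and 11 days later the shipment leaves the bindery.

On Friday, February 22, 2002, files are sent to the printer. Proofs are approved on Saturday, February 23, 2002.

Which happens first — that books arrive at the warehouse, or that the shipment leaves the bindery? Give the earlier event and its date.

The shipment leaves the bindery — Wednesday, May 8, 2002

Files are sent to the printer: Feb 22, 2002.
Books arrive at the warehouse: Feb 22, 2002 + 76 days = May 9, 2002.
Proofs are approved: Feb 23, 2002.
Printing is complete: Feb 23, 2002 + 4 days = Feb 27, 2002.
Binding is complete: Feb 27, 2002 + 59 days = Apr 27, 2002.
The shipment leaves the bindery: Apr 27, 2002 + 11 days = May 8, 2002.
Comparing: books arrive at the warehouse on May 9, 2002 vs the shipment leaves the bindery on May 8, 2002. Earlier: the shipment leaves the bindery.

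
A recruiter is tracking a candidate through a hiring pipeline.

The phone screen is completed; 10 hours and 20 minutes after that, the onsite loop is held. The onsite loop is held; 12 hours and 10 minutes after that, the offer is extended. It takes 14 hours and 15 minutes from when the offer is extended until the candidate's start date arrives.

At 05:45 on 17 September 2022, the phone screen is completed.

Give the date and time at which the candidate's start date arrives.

The phone screen is completed: 05:45 Sep 17, 2022.
The onsite loop is held: 05:45 Sep 17, 2022 + 10h20m = 16:05 Sep 17, 2022.
The offer is extended: 16:05 Sep 17, 2022 + 12h10m = 04:15 Sep 18, 2022.
The candidate's start date arrives: 04:15 Sep 18, 2022 + 14h15m = 18:30 Sep 18, 2022.

18:30 on 18 September 2022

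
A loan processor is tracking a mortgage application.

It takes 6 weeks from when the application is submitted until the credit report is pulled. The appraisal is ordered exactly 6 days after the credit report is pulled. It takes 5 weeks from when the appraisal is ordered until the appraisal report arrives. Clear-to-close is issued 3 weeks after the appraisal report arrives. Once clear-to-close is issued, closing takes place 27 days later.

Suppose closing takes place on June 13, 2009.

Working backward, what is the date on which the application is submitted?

February 2, 2009

Closing takes place: Jun 13, 2009.
Clear-to-close is issued: Jun 13, 2009 − 27 days = May 17, 2009.
The appraisal report arrives: May 17, 2009 − 3 weeks = Apr 26, 2009.
The appraisal is ordered: Apr 26, 2009 − 5 weeks = Mar 22, 2009.
The credit report is pulled: Mar 22, 2009 − 6 days = Mar 16, 2009.
The application is submitted: Mar 16, 2009 − 6 weeks = Feb 2, 2009.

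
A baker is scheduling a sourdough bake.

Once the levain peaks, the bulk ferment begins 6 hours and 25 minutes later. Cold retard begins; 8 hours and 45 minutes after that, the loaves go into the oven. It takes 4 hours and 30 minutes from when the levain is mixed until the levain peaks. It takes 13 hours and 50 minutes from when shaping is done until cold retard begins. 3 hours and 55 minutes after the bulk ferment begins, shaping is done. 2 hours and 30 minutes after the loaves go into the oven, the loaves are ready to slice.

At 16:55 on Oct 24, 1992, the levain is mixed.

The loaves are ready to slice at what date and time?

08:50 on Oct 26, 1992

The levain is mixed: 16:55 Oct 24, 1992.
The levain peaks: 16:55 Oct 24, 1992 + 4h30m = 21:25 Oct 24, 1992.
The bulk ferment begins: 21:25 Oct 24, 1992 + 6h25m = 03:50 Oct 25, 1992.
Shaping is done: 03:50 Oct 25, 1992 + 3h55m = 07:45 Oct 25, 1992.
Cold retard begins: 07:45 Oct 25, 1992 + 13h50m = 21:35 Oct 25, 1992.
The loaves go into the oven: 21:35 Oct 25, 1992 + 8h45m = 06:20 Oct 26, 1992.
The loaves are ready to slice: 06:20 Oct 26, 1992 + 2h30m = 08:50 Oct 26, 1992.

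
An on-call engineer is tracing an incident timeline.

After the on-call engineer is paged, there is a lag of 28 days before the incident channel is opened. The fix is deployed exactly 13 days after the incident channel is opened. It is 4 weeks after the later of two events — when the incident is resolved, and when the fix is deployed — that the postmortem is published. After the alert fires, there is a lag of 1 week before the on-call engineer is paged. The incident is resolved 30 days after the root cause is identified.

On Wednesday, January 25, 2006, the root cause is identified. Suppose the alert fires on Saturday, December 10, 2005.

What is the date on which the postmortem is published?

The root cause is identified: Jan 25, 2006.
The incident is resolved: Jan 25, 2006 + 30 days = Feb 24, 2006.
The alert fires: Dec 10, 2005.
The on-call engineer is paged: Dec 10, 2005 + 1 week = Dec 17, 2005.
The incident channel is opened: Dec 17, 2005 + 28 days = Jan 14, 2006.
The fix is deployed: Jan 14, 2006 + 13 days = Jan 27, 2006.
Both prerequisites met — the incident is resolved (Feb 24, 2006), the fix is deployed (Jan 27, 2006); the later is Feb 24, 2006.
The postmortem is published: Feb 24, 2006 + 4 weeks = Mar 24, 2006.

Friday, March 24, 2006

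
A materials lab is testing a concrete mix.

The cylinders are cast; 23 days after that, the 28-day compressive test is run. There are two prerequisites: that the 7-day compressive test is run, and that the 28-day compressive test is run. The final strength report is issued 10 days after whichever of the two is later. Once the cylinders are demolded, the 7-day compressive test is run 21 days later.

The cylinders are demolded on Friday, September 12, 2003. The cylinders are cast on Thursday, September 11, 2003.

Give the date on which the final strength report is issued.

Tuesday, October 14, 2003

The cylinders are demolded: Sep 12, 2003.
The 7-day compressive test is run: Sep 12, 2003 + 21 days = Oct 3, 2003.
The cylinders are cast: Sep 11, 2003.
The 28-day compressive test is run: Sep 11, 2003 + 23 days = Oct 4, 2003.
Both prerequisites met — the 7-day compressive test is run (Oct 3, 2003), the 28-day compressive test is run (Oct 4, 2003); the later is Oct 4, 2003.
The final strength report is issued: Oct 4, 2003 + 10 days = Oct 14, 2003.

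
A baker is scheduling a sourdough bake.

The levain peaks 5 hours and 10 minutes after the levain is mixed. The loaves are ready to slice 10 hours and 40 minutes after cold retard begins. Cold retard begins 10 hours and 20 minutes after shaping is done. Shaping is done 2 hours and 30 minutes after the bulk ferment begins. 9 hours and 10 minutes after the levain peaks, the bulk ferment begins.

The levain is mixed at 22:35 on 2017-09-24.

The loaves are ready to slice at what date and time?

12:25 on 2017-09-26

The levain is mixed: 22:35 Sep 24, 2017.
The levain peaks: 22:35 Sep 24, 2017 + 5h10m = 03:45 Sep 25, 2017.
The bulk ferment begins: 03:45 Sep 25, 2017 + 9h10m = 12:55 Sep 25, 2017.
Shaping is done: 12:55 Sep 25, 2017 + 2h30m = 15:25 Sep 25, 2017.
Cold retard begins: 15:25 Sep 25, 2017 + 10h20m = 01:45 Sep 26, 2017.
The loaves are ready to slice: 01:45 Sep 26, 2017 + 10h40m = 12:25 Sep 26, 2017.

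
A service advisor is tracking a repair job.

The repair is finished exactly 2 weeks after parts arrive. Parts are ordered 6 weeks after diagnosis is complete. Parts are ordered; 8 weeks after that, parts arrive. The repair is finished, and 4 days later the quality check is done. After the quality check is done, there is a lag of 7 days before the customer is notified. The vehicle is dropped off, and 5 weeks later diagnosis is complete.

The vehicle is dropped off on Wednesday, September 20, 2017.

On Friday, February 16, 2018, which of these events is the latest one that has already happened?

The repair is finished

The vehicle is dropped off: Sep 20, 2017.
Diagnosis is complete: Sep 20, 2017 + 5 weeks = Oct 25, 2017.
Parts are ordered: Oct 25, 2017 + 6 weeks = Dec 6, 2017.
Parts arrive: Dec 6, 2017 + 8 weeks = Jan 31, 2018.
The repair is finished: Jan 31, 2018 + 2 weeks = Feb 14, 2018.
The quality check is done: Feb 14, 2018 + 4 days = Feb 18, 2018.
The customer is notified: Feb 18, 2018 + 7 days = Feb 25, 2018.
Feb 16, 2018 falls between when the repair is finished (Feb 14, 2018) and when the quality check is done (Feb 18, 2018).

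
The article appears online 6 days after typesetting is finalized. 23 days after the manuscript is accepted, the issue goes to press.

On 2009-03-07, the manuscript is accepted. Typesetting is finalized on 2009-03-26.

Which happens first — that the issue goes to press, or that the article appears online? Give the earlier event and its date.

The issue goes to press — 2009-03-30

The manuscript is accepted: Mar 7, 2009.
The issue goes to press: Mar 7, 2009 + 23 days = Mar 30, 2009.
Typesetting is finalized: Mar 26, 2009.
The article appears online: Mar 26, 2009 + 6 days = Apr 1, 2009.
Comparing: the issue goes to press on Mar 30, 2009 vs the article appears online on Apr 1, 2009. Earlier: the issue goes to press.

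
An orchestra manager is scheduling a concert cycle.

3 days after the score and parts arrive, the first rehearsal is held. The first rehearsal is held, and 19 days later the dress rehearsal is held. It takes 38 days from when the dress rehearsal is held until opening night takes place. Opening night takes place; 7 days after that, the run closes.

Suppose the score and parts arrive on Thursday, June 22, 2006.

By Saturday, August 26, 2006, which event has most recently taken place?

Opening night takes place

The score and parts arrive: Jun 22, 2006.
The first rehearsal is held: Jun 22, 2006 + 3 days = Jun 25, 2006.
The dress rehearsal is held: Jun 25, 2006 + 19 days = Jul 14, 2006.
Opening night takes place: Jul 14, 2006 + 38 days = Aug 21, 2006.
The run closes: Aug 21, 2006 + 7 days = Aug 28, 2006.
Aug 26, 2006 falls between when opening night takes place (Aug 21, 2006) and when the run closes (Aug 28, 2006).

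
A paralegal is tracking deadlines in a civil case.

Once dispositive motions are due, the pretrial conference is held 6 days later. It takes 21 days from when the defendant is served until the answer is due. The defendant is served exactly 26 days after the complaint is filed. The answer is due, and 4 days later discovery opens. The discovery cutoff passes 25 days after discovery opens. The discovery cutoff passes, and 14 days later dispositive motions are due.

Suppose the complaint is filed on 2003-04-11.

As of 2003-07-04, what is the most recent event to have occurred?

The complaint is filed: Apr 11, 2003.
The defendant is served: Apr 11, 2003 + 26 days = May 7, 2003.
The answer is due: May 7, 2003 + 21 days = May 28, 2003.
Discovery opens: May 28, 2003 + 4 days = Jun 1, 2003.
The discovery cutoff passes: Jun 1, 2003 + 25 days = Jun 26, 2003.
Dispositive motions are due: Jun 26, 2003 + 14 days = Jul 10, 2003.
The pretrial conference is held: Jul 10, 2003 + 6 days = Jul 16, 2003.
Jul 4, 2003 falls between when the discovery cutoff passes (Jun 26, 2003) and when dispositive motions are due (Jul 10, 2003).

The discovery cutoff passes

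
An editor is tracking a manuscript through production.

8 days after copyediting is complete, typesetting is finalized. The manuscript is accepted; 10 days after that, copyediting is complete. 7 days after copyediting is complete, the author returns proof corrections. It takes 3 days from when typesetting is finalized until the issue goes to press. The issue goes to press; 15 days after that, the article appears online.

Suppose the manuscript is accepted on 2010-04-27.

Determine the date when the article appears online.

The manuscript is accepted: Apr 27, 2010.
Copyediting is complete: Apr 27, 2010 + 10 days = May 7, 2010.
Typesetting is finalized: May 7, 2010 + 8 days = May 15, 2010.
The issue goes to press: May 15, 2010 + 3 days = May 18, 2010.
The article appears online: May 18, 2010 + 15 days = Jun 2, 2010.

2010-06-02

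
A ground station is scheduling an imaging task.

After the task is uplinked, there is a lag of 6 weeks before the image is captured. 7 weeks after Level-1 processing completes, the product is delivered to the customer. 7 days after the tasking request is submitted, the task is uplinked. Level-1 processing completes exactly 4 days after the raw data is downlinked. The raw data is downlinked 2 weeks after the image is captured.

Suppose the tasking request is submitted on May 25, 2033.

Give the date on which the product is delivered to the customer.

September 18, 2033

The tasking request is submitted: May 25, 2033.
The task is uplinked: May 25, 2033 + 7 days = Jun 1, 2033.
The image is captured: Jun 1, 2033 + 6 weeks = Jul 13, 2033.
The raw data is downlinked: Jul 13, 2033 + 2 weeks = Jul 27, 2033.
Level-1 processing completes: Jul 27, 2033 + 4 days = Jul 31, 2033.
The product is delivered to the customer: Jul 31, 2033 + 7 weeks = Sep 18, 2033.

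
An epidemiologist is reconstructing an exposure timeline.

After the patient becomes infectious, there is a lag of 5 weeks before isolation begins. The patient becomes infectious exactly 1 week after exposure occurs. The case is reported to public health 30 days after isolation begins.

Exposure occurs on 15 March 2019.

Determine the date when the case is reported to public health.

Exposure occurs: Mar 15, 2019.
The patient becomes infectious: Mar 15, 2019 + 1 week = Mar 22, 2019.
Isolation begins: Mar 22, 2019 + 5 weeks = Apr 26, 2019.
The case is reported to public health: Apr 26, 2019 + 30 days = May 26, 2019.

26 May 2019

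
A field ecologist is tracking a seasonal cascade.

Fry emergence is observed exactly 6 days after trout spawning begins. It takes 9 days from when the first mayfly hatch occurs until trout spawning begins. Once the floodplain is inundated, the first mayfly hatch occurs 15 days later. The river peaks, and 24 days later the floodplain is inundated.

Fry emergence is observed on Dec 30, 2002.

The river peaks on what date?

Nov 6, 2002

Fry emergence is observed: Dec 30, 2002.
Trout spawning begins: Dec 30, 2002 − 6 days = Dec 24, 2002.
The first mayfly hatch occurs: Dec 24, 2002 − 9 days = Dec 15, 2002.
The floodplain is inundated: Dec 15, 2002 − 15 days = Nov 30, 2002.
The river peaks: Nov 30, 2002 − 24 days = Nov 6, 2002.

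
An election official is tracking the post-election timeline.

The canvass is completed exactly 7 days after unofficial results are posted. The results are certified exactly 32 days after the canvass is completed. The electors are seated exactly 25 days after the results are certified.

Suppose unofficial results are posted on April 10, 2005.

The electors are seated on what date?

June 13, 2005

Unofficial results are posted: Apr 10, 2005.
The canvass is completed: Apr 10, 2005 + 7 days = Apr 17, 2005.
The results are certified: Apr 17, 2005 + 32 days = May 19, 2005.
The electors are seated: May 19, 2005 + 25 days = Jun 13, 2005.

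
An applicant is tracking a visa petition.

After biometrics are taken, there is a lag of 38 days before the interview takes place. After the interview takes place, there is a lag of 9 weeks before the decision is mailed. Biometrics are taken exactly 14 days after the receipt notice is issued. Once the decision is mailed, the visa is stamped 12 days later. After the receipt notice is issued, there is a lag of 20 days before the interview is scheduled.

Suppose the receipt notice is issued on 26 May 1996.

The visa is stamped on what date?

The receipt notice is issued: May 26, 1996.
Biometrics are taken: May 26, 1996 + 14 days = Jun 9, 1996.
The interview takes place: Jun 9, 1996 + 38 days = Jul 17, 1996.
The decision is mailed: Jul 17, 1996 + 9 weeks = Sep 18, 1996.
The visa is stamped: Sep 18, 1996 + 12 days = Sep 30, 1996.

30 September 1996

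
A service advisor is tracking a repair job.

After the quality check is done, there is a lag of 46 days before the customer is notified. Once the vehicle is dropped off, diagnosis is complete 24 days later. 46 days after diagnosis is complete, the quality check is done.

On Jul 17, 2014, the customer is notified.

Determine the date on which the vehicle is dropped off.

The customer is notified: Jul 17, 2014.
The quality check is done: Jul 17, 2014 − 46 days = Jun 1, 2014.
Diagnosis is complete: Jun 1, 2014 − 46 days = Apr 16, 2014.
The vehicle is dropped off: Apr 16, 2014 − 24 days = Mar 23, 2014.

Mar 23, 2014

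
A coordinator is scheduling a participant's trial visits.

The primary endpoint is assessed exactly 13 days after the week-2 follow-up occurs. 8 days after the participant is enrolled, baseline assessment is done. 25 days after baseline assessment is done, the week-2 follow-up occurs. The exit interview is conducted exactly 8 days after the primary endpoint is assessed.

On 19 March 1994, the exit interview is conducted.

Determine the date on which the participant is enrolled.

The exit interview is conducted: Mar 19, 1994.
The primary endpoint is assessed: Mar 19, 1994 − 8 days = Mar 11, 1994.
The week-2 follow-up occurs: Mar 11, 1994 − 13 days = Feb 26, 1994.
Baseline assessment is done: Feb 26, 1994 − 25 days = Feb 1, 1994.
The participant is enrolled: Feb 1, 1994 − 8 days = Jan 24, 1994.

24 January 1994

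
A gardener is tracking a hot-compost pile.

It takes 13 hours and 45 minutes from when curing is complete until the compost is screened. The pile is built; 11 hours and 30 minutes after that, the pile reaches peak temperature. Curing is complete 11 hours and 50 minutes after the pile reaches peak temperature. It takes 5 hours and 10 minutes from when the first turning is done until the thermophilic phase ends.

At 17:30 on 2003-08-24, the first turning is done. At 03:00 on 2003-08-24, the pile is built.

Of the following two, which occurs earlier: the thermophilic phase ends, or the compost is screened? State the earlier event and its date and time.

The thermophilic phase ends — 22:40 on 2003-08-24

The first turning is done: 17:30 Aug 24, 2003.
The thermophilic phase ends: 17:30 Aug 24, 2003 + 5h10m = 22:40 Aug 24, 2003.
The pile is built: 03:00 Aug 24, 2003.
The pile reaches peak temperature: 03:00 Aug 24, 2003 + 11h30m = 14:30 Aug 24, 2003.
Curing is complete: 14:30 Aug 24, 2003 + 11h50m = 02:20 Aug 25, 2003.
The compost is screened: 02:20 Aug 25, 2003 + 13h45m = 16:05 Aug 25, 2003.
Comparing: the thermophilic phase ends at 22:40 Aug 24, 2003 vs the compost is screened at 16:05 Aug 25, 2003. Earlier: the thermophilic phase ends.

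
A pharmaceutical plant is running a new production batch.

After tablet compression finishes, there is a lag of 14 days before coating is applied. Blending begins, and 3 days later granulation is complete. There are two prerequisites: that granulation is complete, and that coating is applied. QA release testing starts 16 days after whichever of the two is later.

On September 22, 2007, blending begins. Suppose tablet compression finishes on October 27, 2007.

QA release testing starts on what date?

Blending begins: Sep 22, 2007.
Granulation is complete: Sep 22, 2007 + 3 days = Sep 25, 2007.
Tablet compression finishes: Oct 27, 2007.
Coating is applied: Oct 27, 2007 + 14 days = Nov 10, 2007.
Both prerequisites met — granulation is complete (Sep 25, 2007), coating is applied (Nov 10, 2007); the later is Nov 10, 2007.
QA release testing starts: Nov 10, 2007 + 16 days = Nov 26, 2007.

November 26, 2007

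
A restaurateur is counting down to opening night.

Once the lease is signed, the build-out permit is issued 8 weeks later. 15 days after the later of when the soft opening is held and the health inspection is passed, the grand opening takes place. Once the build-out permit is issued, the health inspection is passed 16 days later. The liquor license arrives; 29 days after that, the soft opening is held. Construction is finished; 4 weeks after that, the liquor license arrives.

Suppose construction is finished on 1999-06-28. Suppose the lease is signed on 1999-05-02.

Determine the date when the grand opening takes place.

1999-09-08

Construction is finished: Jun 28, 1999.
The liquor license arrives: Jun 28, 1999 + 4 weeks = Jul 26, 1999.
The soft opening is held: Jul 26, 1999 + 29 days = Aug 24, 1999.
The lease is signed: May 2, 1999.
The build-out permit is issued: May 2, 1999 + 8 weeks = Jun 27, 1999.
The health inspection is passed: Jun 27, 1999 + 16 days = Jul 13, 1999.
Both prerequisites met — the soft opening is held (Aug 24, 1999), the health inspection is passed (Jul 13, 1999); the later is Aug 24, 1999.
The grand opening takes place: Aug 24, 1999 + 15 days = Sep 8, 1999.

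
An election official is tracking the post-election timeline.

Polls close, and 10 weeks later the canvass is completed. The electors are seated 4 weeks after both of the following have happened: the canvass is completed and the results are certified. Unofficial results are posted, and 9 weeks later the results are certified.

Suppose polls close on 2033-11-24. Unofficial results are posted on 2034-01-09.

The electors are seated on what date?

2034-04-10

Polls close: Nov 24, 2033.
The canvass is completed: Nov 24, 2033 + 10 weeks = Feb 2, 2034.
Unofficial results are posted: Jan 9, 2034.
The results are certified: Jan 9, 2034 + 9 weeks = Mar 13, 2034.
Both prerequisites met — the canvass is completed (Feb 2, 2034), the results are certified (Mar 13, 2034); the later is Mar 13, 2034.
The electors are seated: Mar 13, 2034 + 4 weeks = Apr 10, 2034.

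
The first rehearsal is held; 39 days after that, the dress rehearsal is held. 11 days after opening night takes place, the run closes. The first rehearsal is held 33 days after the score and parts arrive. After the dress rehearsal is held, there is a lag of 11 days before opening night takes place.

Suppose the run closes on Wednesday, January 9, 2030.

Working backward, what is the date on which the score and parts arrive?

Sunday, October 7, 2029

The run closes: Jan 9, 2030.
Opening night takes place: Jan 9, 2030 − 11 days = Dec 29, 2029.
The dress rehearsal is held: Dec 29, 2029 − 11 days = Dec 18, 2029.
The first rehearsal is held: Dec 18, 2029 − 39 days = Nov 9, 2029.
The score and parts arrive: Nov 9, 2029 − 33 days = Oct 7, 2029.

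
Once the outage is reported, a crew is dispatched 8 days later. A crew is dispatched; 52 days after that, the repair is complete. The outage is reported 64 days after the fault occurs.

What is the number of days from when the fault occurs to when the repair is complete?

124 days

Causal path: the fault occurs → the outage is reported → a crew is dispatched → the repair is complete.
Total delay along the path: 64 + 8 + 52 = 124 days.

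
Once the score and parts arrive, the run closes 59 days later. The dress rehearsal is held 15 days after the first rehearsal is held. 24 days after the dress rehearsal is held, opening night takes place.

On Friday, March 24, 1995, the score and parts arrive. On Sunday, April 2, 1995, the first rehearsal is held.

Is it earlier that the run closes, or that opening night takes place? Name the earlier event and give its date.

The score and parts arrive: Mar 24, 1995.
The run closes: Mar 24, 1995 + 59 days = May 22, 1995.
The first rehearsal is held: Apr 2, 1995.
The dress rehearsal is held: Apr 2, 1995 + 15 days = Apr 17, 1995.
Opening night takes place: Apr 17, 1995 + 24 days = May 11, 1995.
Comparing: the run closes on May 22, 1995 vs opening night takes place on May 11, 1995. Earlier: opening night takes place.

Opening night takes place — Thursday, May 11, 1995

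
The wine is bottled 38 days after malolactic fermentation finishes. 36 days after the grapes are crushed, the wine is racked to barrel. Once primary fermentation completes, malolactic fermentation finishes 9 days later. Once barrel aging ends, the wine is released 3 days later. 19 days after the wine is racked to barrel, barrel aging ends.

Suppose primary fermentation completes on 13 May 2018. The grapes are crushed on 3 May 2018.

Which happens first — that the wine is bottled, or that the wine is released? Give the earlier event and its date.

Primary fermentation completes: May 13, 2018.
Malolactic fermentation finishes: May 13, 2018 + 9 days = May 22, 2018.
The wine is bottled: May 22, 2018 + 38 days = Jun 29, 2018.
The grapes are crushed: May 3, 2018.
The wine is racked to barrel: May 3, 2018 + 36 days = Jun 8, 2018.
Barrel aging ends: Jun 8, 2018 + 19 days = Jun 27, 2018.
The wine is released: Jun 27, 2018 + 3 days = Jun 30, 2018.
Comparing: the wine is bottled on Jun 29, 2018 vs the wine is released on Jun 30, 2018. Earlier: the wine is bottled.

The wine is bottled — 29 June 2018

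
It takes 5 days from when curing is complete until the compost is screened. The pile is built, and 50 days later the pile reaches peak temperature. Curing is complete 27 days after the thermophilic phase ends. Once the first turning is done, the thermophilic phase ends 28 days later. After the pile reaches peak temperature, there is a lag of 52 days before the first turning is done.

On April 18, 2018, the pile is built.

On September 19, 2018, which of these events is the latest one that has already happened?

The thermophilic phase ends

The pile is built: Apr 18, 2018.
The pile reaches peak temperature: Apr 18, 2018 + 50 days = Jun 7, 2018.
The first turning is done: Jun 7, 2018 + 52 days = Jul 29, 2018.
The thermophilic phase ends: Jul 29, 2018 + 28 days = Aug 26, 2018.
Curing is complete: Aug 26, 2018 + 27 days = Sep 22, 2018.
The compost is screened: Sep 22, 2018 + 5 days = Sep 27, 2018.
Sep 19, 2018 falls between when the thermophilic phase ends (Aug 26, 2018) and when curing is complete (Sep 22, 2018).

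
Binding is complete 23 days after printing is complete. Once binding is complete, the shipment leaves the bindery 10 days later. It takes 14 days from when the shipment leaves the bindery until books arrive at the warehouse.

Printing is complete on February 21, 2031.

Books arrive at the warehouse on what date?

Printing is complete: Feb 21, 2031.
Binding is complete: Feb 21, 2031 + 23 days = Mar 16, 2031.
The shipment leaves the bindery: Mar 16, 2031 + 10 days = Mar 26, 2031.
Books arrive at the warehouse: Mar 26, 2031 + 14 days = Apr 9, 2031.

April 9, 2031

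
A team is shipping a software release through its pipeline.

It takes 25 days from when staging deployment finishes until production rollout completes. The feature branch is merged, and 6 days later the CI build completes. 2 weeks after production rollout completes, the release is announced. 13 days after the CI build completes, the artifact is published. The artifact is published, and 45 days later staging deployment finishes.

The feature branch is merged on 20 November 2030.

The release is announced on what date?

The feature branch is merged: Nov 20, 2030.
The CI build completes: Nov 20, 2030 + 6 days = Nov 26, 2030.
The artifact is published: Nov 26, 2030 + 13 days = Dec 9, 2030.
Staging deployment finishes: Dec 9, 2030 + 45 days = Jan 23, 2031.
Production rollout completes: Jan 23, 2031 + 25 days = Feb 17, 2031.
The release is announced: Feb 17, 2031 + 2 weeks = Mar 3, 2031.

3 March 2031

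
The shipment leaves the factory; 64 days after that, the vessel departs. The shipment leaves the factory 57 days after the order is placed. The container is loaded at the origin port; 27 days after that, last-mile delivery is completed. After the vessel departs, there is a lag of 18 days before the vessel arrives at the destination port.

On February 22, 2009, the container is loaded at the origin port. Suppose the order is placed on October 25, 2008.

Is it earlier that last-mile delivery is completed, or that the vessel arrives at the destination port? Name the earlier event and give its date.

The container is loaded at the origin port: Feb 22, 2009.
Last-mile delivery is completed: Feb 22, 2009 + 27 days = Mar 21, 2009.
The order is placed: Oct 25, 2008.
The shipment leaves the factory: Oct 25, 2008 + 57 days = Dec 21, 2008.
The vessel departs: Dec 21, 2008 + 64 days = Feb 23, 2009.
The vessel arrives at the destination port: Feb 23, 2009 + 18 days = Mar 13, 2009.
Comparing: last-mile delivery is completed on Mar 21, 2009 vs the vessel arrives at the destination port on Mar 13, 2009. Earlier: the vessel arrives at the destination port.

The vessel arrives at the destination port — March 13, 2009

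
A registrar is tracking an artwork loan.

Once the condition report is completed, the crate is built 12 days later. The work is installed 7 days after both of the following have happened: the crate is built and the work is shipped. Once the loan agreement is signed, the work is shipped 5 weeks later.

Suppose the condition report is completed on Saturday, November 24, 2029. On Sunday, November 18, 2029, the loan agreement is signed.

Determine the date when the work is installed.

Sunday, December 30, 2029

The condition report is completed: Nov 24, 2029.
The crate is built: Nov 24, 2029 + 12 days = Dec 6, 2029.
The loan agreement is signed: Nov 18, 2029.
The work is shipped: Nov 18, 2029 + 5 weeks = Dec 23, 2029.
Both prerequisites met — the crate is built (Dec 6, 2029), the work is shipped (Dec 23, 2029); the later is Dec 23, 2029.
The work is installed: Dec 23, 2029 + 7 days = Dec 30, 2029.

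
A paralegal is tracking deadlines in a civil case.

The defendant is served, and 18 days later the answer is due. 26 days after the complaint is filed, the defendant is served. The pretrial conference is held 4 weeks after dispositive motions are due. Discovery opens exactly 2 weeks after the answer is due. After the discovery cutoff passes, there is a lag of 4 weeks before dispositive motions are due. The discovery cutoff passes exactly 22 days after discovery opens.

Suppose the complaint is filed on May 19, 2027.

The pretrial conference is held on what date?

The complaint is filed: May 19, 2027.
The defendant is served: May 19, 2027 + 26 days = Jun 14, 2027.
The answer is due: Jun 14, 2027 + 18 days = Jul 2, 2027.
Discovery opens: Jul 2, 2027 + 2 weeks = Jul 16, 2027.
The discovery cutoff passes: Jul 16, 2027 + 22 days = Aug 7, 2027.
Dispositive motions are due: Aug 7, 2027 + 4 weeks = Sep 4, 2027.
The pretrial conference is held: Sep 4, 2027 + 4 weeks = Oct 2, 2027.

October 2, 2027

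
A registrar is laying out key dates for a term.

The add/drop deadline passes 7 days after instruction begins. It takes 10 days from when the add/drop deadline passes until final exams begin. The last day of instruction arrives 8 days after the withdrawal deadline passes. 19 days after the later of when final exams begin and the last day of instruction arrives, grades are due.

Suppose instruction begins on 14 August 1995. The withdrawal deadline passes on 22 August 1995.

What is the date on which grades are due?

19 September 1995

Instruction begins: Aug 14, 1995.
The add/drop deadline passes: Aug 14, 1995 + 7 days = Aug 21, 1995.
Final exams begin: Aug 21, 1995 + 10 days = Aug 31, 1995.
The withdrawal deadline passes: Aug 22, 1995.
The last day of instruction arrives: Aug 22, 1995 + 8 days = Aug 30, 1995.
Both prerequisites met — final exams begin (Aug 31, 1995), the last day of instruction arrives (Aug 30, 1995); the later is Aug 31, 1995.
Grades are due: Aug 31, 1995 + 19 days = Sep 19, 1995.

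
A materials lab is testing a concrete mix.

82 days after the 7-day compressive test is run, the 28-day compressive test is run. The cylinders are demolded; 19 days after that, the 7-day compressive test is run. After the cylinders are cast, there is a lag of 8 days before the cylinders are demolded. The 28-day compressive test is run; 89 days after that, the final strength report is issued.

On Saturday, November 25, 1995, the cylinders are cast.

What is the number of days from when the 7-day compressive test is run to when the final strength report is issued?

171 days

Causal path: the 7-day compressive test is run → the 28-day compressive test is run → the final strength report is issued.
Total delay along the path: 82 + 89 = 171 days.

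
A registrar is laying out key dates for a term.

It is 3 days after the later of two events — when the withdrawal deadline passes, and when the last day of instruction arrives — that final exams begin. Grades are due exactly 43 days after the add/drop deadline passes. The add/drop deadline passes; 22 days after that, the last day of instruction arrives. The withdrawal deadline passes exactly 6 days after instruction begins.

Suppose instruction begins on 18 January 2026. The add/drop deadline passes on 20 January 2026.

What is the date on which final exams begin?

14 February 2026

Instruction begins: Jan 18, 2026.
The withdrawal deadline passes: Jan 18, 2026 + 6 days = Jan 24, 2026.
The add/drop deadline passes: Jan 20, 2026.
The last day of instruction arrives: Jan 20, 2026 + 22 days = Feb 11, 2026.
Both prerequisites met — the withdrawal deadline passes (Jan 24, 2026), the last day of instruction arrives (Feb 11, 2026); the later is Feb 11, 2026.
Final exams begin: Feb 11, 2026 + 3 days = Feb 14, 2026.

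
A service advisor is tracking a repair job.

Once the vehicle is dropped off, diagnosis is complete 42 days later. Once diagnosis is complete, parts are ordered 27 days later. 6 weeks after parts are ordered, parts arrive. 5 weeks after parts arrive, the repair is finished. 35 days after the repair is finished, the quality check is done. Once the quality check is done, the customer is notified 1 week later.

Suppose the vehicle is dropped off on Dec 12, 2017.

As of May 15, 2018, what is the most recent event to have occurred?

The vehicle is dropped off: Dec 12, 2017.
Diagnosis is complete: Dec 12, 2017 + 42 days = Jan 23, 2018.
Parts are ordered: Jan 23, 2018 + 27 days = Feb 19, 2018.
Parts arrive: Feb 19, 2018 + 6 weeks = Apr 2, 2018.
The repair is finished: Apr 2, 2018 + 5 weeks = May 7, 2018.
The quality check is done: May 7, 2018 + 35 days = Jun 11, 2018.
The customer is notified: Jun 11, 2018 + 1 week = Jun 18, 2018.
May 15, 2018 falls between when the repair is finished (May 7, 2018) and when the quality check is done (Jun 11, 2018).

The repair is finished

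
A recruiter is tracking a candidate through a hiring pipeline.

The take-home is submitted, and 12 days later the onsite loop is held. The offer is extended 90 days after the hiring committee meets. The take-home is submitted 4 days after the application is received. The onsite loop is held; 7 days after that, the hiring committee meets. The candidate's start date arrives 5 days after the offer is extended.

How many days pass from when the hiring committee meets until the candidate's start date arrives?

95 days

Causal path: the hiring committee meets → the offer is extended → the candidate's start date arrives.
Total delay along the path: 90 + 5 = 95 days.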